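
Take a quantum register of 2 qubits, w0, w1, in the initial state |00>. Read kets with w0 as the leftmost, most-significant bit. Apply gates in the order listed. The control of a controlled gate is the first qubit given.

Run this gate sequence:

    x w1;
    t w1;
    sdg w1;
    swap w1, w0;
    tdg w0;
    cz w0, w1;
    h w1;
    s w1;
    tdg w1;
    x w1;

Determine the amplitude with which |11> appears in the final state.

The final state's coefficient on |11> equals -sqrt(2)*I/2.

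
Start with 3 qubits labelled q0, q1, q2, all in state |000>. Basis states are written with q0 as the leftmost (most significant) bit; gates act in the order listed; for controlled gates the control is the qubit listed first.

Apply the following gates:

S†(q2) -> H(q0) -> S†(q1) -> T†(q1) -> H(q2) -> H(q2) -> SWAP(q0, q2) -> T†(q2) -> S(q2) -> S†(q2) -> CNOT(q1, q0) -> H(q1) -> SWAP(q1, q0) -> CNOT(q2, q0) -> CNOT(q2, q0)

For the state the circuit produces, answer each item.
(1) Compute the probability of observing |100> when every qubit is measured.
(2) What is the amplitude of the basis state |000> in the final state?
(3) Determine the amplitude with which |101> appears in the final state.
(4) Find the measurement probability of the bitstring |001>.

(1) The probability of measuring |100> is 1/4. Key observation: the block from step 9 through step 10 cancels to the identity and can be dropped.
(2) |000> carries amplitude 1/2 in the final state.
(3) The amplitude on |101> is -exp(3*I*pi/4)/2.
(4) Outcome |001> occurs with probability 1/4.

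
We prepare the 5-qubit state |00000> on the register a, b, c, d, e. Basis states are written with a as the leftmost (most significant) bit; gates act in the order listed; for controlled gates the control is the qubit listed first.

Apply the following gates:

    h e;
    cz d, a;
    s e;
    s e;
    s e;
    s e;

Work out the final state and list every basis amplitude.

After the circuit, the state carries amplitude sqrt(2)/2 on |00000>, sqrt(2)/2 on |00001>, and 0 on every other basis state. Key observation: gates 3-6 undo each other exactly, leaving only the rest of the circuit to track.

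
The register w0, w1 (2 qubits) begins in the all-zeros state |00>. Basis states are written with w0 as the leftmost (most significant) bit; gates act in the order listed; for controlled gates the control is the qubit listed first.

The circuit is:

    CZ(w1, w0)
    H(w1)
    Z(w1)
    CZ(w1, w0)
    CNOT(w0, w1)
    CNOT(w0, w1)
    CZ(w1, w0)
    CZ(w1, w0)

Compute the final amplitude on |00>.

The amplitude on |00> is sqrt(2)/2. Key observation: gates 4-7 undo each other exactly, leaving only the rest of the circuit to track.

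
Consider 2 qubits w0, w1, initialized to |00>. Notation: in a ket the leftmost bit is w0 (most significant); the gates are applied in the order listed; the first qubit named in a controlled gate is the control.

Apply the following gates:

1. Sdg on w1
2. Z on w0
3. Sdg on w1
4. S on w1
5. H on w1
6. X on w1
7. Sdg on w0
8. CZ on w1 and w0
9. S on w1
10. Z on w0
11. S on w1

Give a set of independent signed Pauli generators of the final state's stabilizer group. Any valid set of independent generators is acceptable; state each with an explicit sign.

One valid set of independent stabilizer generators is -IX, +ZI (any independent generating set of the same group is equally correct).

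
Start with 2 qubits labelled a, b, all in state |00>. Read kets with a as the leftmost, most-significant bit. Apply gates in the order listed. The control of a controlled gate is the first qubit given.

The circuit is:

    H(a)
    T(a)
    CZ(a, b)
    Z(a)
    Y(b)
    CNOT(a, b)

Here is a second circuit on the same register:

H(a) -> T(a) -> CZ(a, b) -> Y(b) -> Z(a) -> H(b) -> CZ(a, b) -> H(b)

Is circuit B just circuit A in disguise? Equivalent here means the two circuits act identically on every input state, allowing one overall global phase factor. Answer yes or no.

Yes, they are equivalent — the unitaries differ by at most a global phase.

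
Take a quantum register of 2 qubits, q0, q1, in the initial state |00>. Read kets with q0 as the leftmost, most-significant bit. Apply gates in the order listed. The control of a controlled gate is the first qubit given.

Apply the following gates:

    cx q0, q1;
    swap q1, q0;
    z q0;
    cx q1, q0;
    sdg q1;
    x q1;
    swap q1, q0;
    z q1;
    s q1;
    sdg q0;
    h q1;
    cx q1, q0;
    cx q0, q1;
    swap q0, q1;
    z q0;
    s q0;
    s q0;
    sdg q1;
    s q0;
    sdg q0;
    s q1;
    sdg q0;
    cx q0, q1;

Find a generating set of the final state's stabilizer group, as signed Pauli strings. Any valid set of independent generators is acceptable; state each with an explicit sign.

One valid set of independent stabilizer generators is +IX, -ZI (any independent generating set of the same group is equally correct).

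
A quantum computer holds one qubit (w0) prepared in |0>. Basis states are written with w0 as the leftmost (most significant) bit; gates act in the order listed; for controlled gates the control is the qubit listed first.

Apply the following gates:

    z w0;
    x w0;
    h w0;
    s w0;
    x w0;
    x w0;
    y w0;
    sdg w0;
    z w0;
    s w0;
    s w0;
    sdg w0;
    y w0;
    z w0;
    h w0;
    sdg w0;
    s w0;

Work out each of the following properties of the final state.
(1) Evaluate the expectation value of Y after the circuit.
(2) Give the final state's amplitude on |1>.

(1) The observable Y averages to 1.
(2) The final state's coefficient on |1> equals -1/2 - I/2.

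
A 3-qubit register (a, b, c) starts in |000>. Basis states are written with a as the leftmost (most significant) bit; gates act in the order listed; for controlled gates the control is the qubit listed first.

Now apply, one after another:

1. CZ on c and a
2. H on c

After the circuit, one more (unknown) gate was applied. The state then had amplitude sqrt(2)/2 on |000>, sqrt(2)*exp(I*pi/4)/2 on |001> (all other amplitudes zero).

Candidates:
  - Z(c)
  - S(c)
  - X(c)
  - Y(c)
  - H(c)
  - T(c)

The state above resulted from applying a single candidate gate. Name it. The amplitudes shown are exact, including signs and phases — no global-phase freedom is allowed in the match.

It was T(c) that produced the state shown.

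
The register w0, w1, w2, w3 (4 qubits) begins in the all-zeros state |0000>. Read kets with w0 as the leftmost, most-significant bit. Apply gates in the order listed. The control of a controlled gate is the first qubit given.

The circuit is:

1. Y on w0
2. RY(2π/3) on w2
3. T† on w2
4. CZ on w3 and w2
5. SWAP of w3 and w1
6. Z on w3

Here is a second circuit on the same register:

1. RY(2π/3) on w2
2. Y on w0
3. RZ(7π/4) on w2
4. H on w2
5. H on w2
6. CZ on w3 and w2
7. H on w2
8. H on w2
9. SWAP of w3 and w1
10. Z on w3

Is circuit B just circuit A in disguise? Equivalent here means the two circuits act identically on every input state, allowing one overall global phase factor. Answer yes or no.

Yes — the two circuits implement the same unitary up to a global phase.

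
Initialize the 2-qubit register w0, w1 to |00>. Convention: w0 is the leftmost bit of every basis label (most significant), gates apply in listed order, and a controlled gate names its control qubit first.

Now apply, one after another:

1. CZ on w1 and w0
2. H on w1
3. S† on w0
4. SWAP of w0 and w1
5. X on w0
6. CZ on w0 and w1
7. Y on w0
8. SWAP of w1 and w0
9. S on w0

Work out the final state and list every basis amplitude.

The resulting statevector has amplitude -sqrt(2)*I/2 on |00>, sqrt(2)*I/2 on |01>, 0 on |10>, 0 on |11>.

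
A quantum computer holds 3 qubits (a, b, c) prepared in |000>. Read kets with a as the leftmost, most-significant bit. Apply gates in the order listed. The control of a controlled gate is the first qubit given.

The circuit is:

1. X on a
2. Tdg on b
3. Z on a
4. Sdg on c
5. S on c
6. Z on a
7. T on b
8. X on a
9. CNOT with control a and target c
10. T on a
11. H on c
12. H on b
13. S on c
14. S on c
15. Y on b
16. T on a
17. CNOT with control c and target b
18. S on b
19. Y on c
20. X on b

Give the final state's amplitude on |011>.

The final state's coefficient on |011> equals 1/2. Key observation: steps 1-8 multiply out to the identity, so the circuit reduces to the remaining gates.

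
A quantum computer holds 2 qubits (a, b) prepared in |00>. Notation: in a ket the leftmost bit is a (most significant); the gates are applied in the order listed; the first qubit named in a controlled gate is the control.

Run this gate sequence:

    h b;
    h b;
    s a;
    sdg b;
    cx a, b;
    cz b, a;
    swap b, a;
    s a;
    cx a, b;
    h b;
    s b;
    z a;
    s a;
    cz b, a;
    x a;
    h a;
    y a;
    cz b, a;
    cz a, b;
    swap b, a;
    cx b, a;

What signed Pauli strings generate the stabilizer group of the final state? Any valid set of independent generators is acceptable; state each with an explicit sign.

One valid set of independent stabilizer generators is +YZ, +ZY (any independent generating set of the same group is equally correct).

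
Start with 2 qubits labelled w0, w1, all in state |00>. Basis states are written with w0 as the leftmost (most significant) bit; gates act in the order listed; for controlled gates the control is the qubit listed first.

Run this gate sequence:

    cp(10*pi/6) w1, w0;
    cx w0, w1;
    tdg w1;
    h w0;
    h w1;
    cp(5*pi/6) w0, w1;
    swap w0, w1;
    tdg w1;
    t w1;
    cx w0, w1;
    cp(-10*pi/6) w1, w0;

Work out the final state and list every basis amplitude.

After the circuit, the state carries amplitude 1/2 on |00>, 1/2 on |01>, exp(5*I*pi/6)/2 on |10>, exp(I*pi/3)/2 on |11>.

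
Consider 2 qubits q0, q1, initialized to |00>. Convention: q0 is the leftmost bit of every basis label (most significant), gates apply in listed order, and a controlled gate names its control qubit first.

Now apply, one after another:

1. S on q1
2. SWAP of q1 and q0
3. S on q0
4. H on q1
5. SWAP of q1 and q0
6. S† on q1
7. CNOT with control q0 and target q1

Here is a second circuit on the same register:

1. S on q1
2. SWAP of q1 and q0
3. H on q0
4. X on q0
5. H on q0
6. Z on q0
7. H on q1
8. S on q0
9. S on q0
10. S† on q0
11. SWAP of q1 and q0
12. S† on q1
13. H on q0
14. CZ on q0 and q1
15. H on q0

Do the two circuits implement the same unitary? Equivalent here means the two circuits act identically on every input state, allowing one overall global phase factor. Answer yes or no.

No, they are not equivalent — no single phase factor reconciles the two unitaries.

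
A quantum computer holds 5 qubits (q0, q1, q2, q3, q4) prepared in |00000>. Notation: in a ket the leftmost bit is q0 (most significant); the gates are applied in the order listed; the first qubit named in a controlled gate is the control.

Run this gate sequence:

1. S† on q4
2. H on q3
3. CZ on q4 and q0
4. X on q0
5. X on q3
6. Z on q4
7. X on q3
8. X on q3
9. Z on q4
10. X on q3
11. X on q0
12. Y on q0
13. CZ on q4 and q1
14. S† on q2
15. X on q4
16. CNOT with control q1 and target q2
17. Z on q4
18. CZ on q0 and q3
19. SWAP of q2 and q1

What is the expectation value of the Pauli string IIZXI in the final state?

The expectation value of IIZXI is -1.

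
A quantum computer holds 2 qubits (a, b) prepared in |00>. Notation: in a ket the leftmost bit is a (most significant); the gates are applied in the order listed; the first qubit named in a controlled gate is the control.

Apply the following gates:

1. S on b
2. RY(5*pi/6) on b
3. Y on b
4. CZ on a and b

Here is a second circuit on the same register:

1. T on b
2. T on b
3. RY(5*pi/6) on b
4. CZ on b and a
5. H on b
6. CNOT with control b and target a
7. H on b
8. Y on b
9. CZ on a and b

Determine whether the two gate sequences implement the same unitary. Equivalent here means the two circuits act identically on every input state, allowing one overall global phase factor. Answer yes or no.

No: there is an input state on which the two circuits produce genuinely different outputs (not merely differing by a phase).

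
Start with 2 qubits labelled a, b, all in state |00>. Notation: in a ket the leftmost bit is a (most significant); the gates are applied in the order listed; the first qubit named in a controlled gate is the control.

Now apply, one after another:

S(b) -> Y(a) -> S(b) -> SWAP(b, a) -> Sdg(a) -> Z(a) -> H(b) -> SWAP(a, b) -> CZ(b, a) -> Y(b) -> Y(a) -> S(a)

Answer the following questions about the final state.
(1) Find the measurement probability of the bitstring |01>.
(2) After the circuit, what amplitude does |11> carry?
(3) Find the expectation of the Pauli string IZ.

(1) Outcome |01> occurs with probability 1/2.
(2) The amplitude on |11> is sqrt(2)/2.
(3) The expectation value of IZ is -1.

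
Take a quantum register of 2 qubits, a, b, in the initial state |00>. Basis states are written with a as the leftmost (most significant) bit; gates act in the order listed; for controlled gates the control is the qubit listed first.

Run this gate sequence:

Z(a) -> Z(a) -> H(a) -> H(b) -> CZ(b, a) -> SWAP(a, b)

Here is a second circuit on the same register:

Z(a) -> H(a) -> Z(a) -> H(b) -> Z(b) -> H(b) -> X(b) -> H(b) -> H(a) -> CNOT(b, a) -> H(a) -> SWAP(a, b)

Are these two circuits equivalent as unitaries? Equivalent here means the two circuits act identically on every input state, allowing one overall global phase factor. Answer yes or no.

No: there is an input state on which the two circuits produce genuinely different outputs (not merely differing by a phase).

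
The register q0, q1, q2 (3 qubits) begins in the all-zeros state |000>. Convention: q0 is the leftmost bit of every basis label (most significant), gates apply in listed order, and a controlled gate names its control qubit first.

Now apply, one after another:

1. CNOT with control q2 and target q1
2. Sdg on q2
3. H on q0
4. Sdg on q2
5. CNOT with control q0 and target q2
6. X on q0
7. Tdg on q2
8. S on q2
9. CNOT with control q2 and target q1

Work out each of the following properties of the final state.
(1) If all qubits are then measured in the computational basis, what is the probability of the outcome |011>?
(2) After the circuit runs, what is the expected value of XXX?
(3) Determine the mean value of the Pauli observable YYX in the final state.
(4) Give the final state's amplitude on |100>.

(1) The probability of measuring |011> is 1/2.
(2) The expectation value of XXX is sqrt(2)/2.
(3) The observable YYX averages to sqrt(2)/2.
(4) |100> carries amplitude sqrt(2)/2 in the final state.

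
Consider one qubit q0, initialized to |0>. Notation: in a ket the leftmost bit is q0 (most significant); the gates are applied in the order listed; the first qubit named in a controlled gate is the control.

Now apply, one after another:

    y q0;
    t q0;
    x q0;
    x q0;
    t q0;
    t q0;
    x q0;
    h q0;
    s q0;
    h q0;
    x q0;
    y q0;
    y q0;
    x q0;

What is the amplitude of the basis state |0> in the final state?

The final state's coefficient on |0> equals (-1 - I)*exp(I*pi/4)/2. Key observation: gates 11-14 undo each other exactly, leaving only the rest of the circuit to track.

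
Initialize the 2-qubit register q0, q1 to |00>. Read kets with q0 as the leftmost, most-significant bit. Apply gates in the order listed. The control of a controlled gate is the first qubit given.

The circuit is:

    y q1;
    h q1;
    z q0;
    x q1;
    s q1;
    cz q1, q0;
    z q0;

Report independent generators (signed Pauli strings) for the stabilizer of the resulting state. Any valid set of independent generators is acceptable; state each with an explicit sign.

The final state is stabilized by the group generated by -IY, +ZI; other independent generating sets are equally valid.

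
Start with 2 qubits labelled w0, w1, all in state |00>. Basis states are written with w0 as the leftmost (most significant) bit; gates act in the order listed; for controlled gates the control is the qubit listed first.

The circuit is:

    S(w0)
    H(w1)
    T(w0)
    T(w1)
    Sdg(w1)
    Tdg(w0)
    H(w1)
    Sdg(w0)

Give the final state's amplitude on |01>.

The amplitude on |01> is 1/2 + exp(3*I*pi/4)/2.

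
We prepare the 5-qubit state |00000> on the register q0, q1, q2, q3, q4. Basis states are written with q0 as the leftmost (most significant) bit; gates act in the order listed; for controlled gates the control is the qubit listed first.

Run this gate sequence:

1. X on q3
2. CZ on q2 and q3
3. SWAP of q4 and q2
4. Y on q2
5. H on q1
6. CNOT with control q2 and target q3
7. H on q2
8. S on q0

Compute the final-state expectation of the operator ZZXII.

The expectation value of ZZXII is 0.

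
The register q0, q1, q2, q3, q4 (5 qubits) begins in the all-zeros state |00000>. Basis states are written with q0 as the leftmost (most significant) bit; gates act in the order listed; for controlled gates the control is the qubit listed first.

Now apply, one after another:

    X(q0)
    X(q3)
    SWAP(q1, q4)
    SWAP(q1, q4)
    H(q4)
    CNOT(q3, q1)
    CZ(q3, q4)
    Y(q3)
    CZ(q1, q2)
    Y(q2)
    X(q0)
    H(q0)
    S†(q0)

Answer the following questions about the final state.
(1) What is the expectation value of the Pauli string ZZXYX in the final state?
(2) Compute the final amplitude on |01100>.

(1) The observable ZZXYX averages to 0. Key observation: gates 3-4 undo each other exactly, leaving only the rest of the circuit to track.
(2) The final state's coefficient on |01100> equals 1/2.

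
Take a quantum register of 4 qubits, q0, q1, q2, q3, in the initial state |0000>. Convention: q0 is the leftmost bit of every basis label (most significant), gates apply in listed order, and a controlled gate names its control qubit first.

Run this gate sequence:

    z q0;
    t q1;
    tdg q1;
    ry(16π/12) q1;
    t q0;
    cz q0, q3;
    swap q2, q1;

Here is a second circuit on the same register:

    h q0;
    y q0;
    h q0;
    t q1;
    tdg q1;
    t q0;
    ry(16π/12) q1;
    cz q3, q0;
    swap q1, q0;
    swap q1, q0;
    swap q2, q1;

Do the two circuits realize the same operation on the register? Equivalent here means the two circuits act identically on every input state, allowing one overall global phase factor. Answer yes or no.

No, they are not equivalent — no single phase factor reconciles the two unitaries.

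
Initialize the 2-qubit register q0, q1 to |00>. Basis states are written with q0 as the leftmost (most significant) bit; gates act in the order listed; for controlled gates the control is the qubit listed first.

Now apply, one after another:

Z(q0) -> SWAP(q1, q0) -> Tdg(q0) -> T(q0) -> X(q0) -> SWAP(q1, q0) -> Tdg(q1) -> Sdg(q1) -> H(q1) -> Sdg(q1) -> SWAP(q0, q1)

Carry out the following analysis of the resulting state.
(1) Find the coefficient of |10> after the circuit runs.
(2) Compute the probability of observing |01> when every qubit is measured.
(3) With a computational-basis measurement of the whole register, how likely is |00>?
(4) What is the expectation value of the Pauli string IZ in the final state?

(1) |10> carries amplitude -sqrt(2)*exp(3*I*pi/4)/2 in the final state.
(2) Outcome |01> occurs with probability 0.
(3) A full measurement returns |00> with probability 1/2.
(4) The expectation value of IZ is 1.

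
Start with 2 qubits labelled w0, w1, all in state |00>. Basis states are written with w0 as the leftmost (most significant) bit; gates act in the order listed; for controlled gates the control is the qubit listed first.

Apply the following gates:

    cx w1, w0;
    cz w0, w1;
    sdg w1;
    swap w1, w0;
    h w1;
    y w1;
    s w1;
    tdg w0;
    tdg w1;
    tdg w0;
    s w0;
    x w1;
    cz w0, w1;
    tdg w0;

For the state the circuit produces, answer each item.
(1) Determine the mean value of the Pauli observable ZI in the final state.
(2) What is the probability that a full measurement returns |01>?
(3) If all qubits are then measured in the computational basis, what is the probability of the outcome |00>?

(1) The expectation value of ZI is 1.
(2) The probability of measuring |01> is 1/2.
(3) Outcome |00> occurs with probability 1/2.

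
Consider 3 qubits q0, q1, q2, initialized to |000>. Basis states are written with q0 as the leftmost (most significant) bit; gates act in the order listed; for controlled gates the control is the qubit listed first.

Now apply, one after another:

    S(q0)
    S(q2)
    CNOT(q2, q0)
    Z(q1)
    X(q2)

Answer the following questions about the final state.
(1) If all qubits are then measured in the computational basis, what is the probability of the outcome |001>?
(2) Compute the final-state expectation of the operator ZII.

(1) Outcome |001> occurs with probability 1.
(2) The observable ZII averages to 1.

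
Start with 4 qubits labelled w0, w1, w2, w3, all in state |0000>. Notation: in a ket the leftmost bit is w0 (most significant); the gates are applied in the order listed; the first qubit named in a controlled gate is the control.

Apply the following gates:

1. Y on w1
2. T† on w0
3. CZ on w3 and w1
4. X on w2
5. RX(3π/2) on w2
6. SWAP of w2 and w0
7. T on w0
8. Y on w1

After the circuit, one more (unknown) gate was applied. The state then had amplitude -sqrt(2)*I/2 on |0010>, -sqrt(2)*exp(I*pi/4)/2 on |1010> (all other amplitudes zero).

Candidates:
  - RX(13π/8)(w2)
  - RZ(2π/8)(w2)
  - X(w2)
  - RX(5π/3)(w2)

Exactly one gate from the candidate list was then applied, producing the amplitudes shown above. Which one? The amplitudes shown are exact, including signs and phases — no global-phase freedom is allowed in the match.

The unique candidate consistent with the amplitudes is X(w2).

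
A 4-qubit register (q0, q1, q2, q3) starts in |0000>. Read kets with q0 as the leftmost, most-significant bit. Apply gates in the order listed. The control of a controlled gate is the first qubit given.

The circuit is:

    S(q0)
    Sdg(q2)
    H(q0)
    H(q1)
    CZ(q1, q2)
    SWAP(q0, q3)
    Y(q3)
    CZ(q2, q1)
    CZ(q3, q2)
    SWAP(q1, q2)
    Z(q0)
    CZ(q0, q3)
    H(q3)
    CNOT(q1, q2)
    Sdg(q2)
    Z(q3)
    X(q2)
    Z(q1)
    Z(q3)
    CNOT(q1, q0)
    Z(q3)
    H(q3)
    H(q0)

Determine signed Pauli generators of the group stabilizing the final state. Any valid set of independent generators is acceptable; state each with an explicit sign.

The final state is stabilized by the group generated by +XIII, +IIYI, -IIIX, +IZII; other independent generating sets are equally valid.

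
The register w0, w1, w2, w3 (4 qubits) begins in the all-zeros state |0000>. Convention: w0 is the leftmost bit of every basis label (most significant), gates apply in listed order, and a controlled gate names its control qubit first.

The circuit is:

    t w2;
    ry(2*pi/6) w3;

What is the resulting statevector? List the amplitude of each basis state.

The final amplitudes are sqrt(3)/2 on |0000>, 1/2 on |0001>, and 0 on every other basis state.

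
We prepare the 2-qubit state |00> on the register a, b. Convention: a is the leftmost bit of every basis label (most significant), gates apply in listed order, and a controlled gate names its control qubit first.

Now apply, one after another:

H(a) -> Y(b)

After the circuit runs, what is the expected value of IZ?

The observable IZ averages to -1.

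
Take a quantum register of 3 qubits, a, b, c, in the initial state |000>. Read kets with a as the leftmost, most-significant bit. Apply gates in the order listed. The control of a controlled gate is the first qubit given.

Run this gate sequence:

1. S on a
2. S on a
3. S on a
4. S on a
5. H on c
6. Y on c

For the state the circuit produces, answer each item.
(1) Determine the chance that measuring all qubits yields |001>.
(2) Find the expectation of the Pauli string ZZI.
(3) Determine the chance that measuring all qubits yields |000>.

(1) Outcome |001> occurs with probability 1/2. Key observation: gates 1-4 undo each other exactly, leaving only the rest of the circuit to track.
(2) In the final state, ZZI has expectation 1.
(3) A full measurement returns |000> with probability 1/2.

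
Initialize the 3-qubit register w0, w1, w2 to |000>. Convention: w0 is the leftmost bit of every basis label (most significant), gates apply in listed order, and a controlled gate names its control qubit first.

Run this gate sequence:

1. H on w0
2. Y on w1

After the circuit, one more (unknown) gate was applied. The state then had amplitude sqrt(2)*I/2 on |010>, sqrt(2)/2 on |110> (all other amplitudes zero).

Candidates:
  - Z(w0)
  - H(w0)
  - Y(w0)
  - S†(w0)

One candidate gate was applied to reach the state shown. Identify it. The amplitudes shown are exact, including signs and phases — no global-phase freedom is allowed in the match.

The applied gate was S†(w0).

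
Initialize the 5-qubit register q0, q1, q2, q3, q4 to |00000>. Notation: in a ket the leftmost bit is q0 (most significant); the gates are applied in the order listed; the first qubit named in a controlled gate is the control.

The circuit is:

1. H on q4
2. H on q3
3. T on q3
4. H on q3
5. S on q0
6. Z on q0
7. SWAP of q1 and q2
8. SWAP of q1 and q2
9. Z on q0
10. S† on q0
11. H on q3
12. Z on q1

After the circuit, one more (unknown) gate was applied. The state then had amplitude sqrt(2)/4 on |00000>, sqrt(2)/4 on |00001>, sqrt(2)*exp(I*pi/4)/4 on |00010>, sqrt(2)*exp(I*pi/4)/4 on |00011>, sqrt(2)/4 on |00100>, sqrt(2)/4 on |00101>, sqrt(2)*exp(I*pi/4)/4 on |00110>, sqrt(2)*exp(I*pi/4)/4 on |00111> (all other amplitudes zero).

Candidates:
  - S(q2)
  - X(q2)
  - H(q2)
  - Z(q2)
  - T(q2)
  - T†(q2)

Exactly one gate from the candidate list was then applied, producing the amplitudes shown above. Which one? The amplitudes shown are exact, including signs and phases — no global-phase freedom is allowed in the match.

It was H(q2) that produced the state shown.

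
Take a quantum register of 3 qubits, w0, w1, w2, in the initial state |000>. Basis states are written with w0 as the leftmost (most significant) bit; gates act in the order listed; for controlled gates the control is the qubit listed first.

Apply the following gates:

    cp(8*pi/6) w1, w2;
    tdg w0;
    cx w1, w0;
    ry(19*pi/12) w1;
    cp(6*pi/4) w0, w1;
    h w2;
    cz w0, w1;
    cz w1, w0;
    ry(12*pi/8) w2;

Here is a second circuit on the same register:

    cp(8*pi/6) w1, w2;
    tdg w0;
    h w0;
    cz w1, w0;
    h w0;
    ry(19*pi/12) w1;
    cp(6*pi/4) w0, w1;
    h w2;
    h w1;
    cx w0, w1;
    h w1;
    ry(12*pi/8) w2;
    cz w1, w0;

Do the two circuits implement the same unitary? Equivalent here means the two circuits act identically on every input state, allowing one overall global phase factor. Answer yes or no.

Yes: on every input state the two circuits agree up to one overall phase factor.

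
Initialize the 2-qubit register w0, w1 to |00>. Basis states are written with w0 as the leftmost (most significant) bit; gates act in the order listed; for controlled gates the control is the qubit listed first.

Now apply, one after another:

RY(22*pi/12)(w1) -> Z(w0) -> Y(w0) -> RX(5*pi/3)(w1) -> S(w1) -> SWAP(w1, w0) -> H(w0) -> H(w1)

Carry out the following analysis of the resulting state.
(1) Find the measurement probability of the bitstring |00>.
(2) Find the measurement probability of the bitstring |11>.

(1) A full measurement returns |00> with probability 1/16.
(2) Outcome |11> occurs with probability 7/16.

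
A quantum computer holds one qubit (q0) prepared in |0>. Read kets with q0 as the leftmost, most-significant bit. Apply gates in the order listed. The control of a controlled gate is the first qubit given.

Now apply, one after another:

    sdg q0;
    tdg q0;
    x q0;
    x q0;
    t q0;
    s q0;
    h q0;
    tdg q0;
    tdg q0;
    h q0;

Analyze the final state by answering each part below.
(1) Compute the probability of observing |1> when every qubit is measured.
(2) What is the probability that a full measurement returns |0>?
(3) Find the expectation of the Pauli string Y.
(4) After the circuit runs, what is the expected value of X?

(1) Outcome |1> occurs with probability 1/2. Key observation: the block from step 1 through step 6 cancels to the identity and can be dropped.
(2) Outcome |0> occurs with probability 1/2.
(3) In the final state, Y has expectation 1.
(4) The observable X averages to 0.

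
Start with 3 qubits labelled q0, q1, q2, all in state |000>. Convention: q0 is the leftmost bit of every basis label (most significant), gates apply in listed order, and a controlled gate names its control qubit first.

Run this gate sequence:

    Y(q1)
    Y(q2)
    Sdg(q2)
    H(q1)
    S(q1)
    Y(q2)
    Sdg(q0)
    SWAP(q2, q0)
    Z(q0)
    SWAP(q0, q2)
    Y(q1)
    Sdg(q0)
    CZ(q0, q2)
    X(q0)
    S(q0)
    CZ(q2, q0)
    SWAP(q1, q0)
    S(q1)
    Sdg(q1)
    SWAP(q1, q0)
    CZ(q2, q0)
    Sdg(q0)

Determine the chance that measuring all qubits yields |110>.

Outcome |110> occurs with probability 1/2. Key observation: steps 15-22 multiply out to the identity, so the circuit reduces to the remaining gates.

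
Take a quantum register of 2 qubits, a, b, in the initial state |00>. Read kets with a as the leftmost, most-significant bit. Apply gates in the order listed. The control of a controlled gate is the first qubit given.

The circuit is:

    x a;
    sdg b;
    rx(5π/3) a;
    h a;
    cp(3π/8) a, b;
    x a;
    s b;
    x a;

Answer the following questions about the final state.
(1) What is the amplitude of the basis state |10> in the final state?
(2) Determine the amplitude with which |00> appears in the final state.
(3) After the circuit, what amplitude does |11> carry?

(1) |10> carries amplitude sqrt(6)/4 - sqrt(2)*I/4 in the final state.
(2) |00> carries amplitude -sqrt(6)/4 - sqrt(2)*I/4 in the final state.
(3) |11> carries amplitude 0 in the final state.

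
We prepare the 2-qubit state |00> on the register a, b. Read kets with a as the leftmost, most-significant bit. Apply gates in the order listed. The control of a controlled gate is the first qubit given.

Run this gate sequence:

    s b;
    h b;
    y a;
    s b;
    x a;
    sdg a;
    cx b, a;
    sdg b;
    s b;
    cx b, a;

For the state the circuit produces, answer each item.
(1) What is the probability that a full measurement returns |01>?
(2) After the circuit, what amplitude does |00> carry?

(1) A full measurement returns |01> with probability 1/2. Key observation: steps 7-10 multiply out to the identity, so the circuit reduces to the remaining gates.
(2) |00> carries amplitude sqrt(2)*I/2 in the final state.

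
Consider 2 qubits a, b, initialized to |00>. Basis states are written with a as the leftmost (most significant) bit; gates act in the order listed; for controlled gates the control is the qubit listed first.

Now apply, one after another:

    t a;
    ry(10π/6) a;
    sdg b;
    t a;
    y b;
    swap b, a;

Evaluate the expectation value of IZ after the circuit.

The expectation value of IZ is 1/2.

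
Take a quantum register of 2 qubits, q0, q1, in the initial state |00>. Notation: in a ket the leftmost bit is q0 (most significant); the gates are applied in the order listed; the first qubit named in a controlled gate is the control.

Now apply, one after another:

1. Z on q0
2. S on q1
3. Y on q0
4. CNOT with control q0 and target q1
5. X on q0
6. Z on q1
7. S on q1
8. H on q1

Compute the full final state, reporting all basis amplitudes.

After the circuit, the state carries amplitude sqrt(2)/2 on |00>, -sqrt(2)/2 on |01>, 0 on |10>, 0 on |11>.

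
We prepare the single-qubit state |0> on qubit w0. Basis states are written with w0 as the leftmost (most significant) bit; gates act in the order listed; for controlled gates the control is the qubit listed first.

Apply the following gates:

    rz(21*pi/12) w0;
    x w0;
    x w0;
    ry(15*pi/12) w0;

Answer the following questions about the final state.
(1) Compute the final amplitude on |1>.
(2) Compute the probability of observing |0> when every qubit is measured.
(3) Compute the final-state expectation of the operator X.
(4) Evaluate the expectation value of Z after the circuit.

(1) |1> carries amplitude -sqrt(sqrt(2) + 2)*exp(I*pi/8)/2 in the final state.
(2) The probability of measuring |0> is 1/2 - sqrt(2)/4.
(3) The expectation value of X is -sqrt(2)/2.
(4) The observable Z averages to -sqrt(2)/2.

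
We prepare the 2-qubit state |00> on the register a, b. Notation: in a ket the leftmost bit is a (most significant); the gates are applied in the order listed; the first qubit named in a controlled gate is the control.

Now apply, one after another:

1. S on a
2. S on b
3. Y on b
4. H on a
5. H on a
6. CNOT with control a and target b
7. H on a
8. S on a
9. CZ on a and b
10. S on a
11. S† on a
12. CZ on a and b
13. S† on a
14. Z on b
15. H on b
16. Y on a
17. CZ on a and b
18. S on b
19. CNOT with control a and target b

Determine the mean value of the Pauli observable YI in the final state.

In the final state, YI has expectation -1. Key observation: steps 8-13 multiply out to the identity, so the circuit reduces to the remaining gates.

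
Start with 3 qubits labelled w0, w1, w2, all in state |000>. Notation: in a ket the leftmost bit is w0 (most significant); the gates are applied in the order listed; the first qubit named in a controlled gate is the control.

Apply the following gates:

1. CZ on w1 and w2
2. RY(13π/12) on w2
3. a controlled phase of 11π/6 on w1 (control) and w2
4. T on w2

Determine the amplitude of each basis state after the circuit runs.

After the circuit, the state carries amplitude -sqrt(sqrt(2) + 2)/4 + sqrt(6 - 3*sqrt(2))/4 on |000>, (sqrt(2 - sqrt(2))/4 + sqrt(3*sqrt(2) + 6)/4)*exp(I*pi/4) on |001>, and 0 on every other basis state.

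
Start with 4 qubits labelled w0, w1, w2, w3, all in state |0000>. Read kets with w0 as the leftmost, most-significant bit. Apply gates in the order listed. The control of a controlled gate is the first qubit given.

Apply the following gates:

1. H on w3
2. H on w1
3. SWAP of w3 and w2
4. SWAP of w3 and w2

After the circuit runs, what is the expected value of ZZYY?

The observable ZZYY averages to 0. Key observation: gates 3-4 undo each other exactly, leaving only the rest of the circuit to track.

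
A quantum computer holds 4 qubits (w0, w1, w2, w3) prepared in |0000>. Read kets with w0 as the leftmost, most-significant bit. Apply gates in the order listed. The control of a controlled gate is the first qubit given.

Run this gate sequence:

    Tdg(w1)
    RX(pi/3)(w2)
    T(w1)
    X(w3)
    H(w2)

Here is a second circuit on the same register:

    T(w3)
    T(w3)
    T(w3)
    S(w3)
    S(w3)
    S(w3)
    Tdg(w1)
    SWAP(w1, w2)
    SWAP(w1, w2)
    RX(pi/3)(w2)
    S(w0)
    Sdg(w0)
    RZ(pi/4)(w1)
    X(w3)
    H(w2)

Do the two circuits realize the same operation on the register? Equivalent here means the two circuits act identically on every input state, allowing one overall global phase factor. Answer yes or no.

No — the two circuits implement different unitaries, even allowing a global phase.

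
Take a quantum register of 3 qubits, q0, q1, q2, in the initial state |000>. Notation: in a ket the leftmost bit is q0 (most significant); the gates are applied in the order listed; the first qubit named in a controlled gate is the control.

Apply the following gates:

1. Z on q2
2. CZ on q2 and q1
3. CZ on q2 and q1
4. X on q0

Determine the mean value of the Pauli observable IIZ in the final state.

The observable IIZ averages to 1. Key observation: gates 2-3 undo each other exactly, leaving only the rest of the circuit to track.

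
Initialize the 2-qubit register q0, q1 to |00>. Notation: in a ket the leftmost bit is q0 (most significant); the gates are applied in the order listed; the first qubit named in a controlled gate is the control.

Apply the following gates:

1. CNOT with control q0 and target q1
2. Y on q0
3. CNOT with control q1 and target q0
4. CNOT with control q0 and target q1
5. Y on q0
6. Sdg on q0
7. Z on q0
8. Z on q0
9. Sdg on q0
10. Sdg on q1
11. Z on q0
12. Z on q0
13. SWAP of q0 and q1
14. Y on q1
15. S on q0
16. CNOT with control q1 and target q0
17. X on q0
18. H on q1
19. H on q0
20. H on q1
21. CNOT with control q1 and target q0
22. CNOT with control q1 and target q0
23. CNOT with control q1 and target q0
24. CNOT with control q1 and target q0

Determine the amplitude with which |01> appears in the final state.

|01> carries amplitude sqrt(2)*I/2 in the final state. Key observation: gates 21-24 undo each other exactly, leaving only the rest of the circuit to track.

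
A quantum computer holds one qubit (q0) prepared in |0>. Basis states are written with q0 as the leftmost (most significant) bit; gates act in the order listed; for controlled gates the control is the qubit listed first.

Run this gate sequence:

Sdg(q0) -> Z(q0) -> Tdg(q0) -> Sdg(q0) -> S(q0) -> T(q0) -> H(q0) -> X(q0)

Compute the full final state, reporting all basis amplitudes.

After the circuit, the state carries amplitude sqrt(2)/2 on |0>, sqrt(2)/2 on |1>.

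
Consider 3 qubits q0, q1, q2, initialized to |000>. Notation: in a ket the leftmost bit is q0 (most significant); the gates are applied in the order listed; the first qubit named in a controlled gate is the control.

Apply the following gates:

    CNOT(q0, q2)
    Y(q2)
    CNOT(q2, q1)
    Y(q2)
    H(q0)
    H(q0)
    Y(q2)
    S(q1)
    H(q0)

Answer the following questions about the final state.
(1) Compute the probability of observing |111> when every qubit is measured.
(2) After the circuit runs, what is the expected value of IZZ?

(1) The probability of measuring |111> is 1/2. Key observation: gates 4-7 undo each other exactly, leaving only the rest of the circuit to track.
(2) The expectation value of IZZ is 1.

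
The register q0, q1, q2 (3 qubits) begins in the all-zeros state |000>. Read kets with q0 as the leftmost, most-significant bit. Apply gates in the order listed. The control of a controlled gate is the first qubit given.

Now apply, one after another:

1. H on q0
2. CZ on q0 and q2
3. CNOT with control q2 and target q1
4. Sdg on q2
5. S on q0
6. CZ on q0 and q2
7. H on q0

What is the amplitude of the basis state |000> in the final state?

The amplitude on |000> is 1/2 + I/2.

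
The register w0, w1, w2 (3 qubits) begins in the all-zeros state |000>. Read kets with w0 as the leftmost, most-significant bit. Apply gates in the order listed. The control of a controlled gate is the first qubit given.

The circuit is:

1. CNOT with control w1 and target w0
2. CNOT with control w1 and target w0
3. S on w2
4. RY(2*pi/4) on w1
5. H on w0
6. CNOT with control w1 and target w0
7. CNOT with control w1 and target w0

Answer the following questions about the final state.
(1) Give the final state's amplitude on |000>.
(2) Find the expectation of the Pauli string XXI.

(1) |000> carries amplitude 1/2 in the final state.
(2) In the final state, XXI has expectation 1.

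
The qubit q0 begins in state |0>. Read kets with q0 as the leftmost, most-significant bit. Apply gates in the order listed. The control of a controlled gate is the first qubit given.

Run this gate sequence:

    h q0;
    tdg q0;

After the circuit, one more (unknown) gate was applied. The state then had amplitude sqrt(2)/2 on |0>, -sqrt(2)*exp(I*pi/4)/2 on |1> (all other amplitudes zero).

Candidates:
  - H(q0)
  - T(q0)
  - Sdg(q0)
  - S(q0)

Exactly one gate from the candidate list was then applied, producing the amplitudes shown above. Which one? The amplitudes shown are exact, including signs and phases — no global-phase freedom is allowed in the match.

The unique candidate consistent with the amplitudes is Sdg(q0).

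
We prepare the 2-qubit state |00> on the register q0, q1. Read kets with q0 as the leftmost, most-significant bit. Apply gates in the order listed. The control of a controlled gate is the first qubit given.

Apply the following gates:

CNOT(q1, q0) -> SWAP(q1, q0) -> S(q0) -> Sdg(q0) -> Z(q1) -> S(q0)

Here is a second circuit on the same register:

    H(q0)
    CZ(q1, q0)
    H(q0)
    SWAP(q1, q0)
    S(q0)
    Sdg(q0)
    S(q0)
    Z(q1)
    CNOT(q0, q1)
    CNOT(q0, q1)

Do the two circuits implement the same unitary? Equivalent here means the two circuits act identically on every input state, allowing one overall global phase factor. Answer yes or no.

Yes: on every input state the two circuits agree up to one overall phase factor.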